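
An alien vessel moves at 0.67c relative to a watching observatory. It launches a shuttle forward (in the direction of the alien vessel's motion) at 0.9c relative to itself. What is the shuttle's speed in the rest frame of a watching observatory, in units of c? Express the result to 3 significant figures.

0.979c

Relativistic velocity addition: u = (u' + v)/(1 + u'v/c²), with u' = 0.9c and v = 0.67c.
Numerator: 0.9 + 0.67 = 1.57. Denominator: 1 + (0.9)(0.67) = 1.603.
u = 1.57/1.603 = 0.97941, so the speed is 0.979c.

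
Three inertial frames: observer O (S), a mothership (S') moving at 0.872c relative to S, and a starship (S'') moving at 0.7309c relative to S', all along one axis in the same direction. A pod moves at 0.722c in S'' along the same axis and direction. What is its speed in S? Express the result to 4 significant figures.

0.9966c

Apply u = (u'+v)/(1+u'v) twice. Pod in the mothership frame: (0.722+0.7309)/(1+0.722·0.7309) = 1.4529/1.5277098 = 0.95103c.
That velocity, transformed to the rest frame of observer O: (0.95103+0.872)/(1+0.95103·0.872) = 1.82303/1.82929816 = 0.99657c.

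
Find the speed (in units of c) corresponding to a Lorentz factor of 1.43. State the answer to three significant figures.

β = √(1 − 1/γ²) = √(1 − 1/2.0449) = √0.510979 = 0.715.

0.715c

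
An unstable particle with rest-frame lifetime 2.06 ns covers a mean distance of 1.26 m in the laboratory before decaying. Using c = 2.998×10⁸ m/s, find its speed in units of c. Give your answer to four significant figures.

0.8979c

Lab distance = (lab lifetime)·v = γτ·βc, so βγ = d/(cτ) = 1.260/(2.998×10⁸ × 2.060×10^-9) = 2.0402.
With βγ = 2.0402: γ² = 1 + (βγ)² = 5.16242, and β = (βγ)/γ = 2.0402/2.2721 = 0.8979.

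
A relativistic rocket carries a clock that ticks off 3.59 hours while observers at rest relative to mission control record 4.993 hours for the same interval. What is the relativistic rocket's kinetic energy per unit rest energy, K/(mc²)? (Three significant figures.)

From Δt = γΔτ: γ = 4.993/3.59 = 1.39081.
Since K = (γ−1)mc², K/(mc²) = 1.39081 − 1 = 0.391.

0.391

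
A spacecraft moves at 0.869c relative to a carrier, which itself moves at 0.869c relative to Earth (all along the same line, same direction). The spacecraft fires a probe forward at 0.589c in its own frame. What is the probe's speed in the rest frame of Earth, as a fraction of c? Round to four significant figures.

0.9975c

Apply u = (u'+v)/(1+u'v) twice. Probe in the carrier frame: (0.589+0.869)/(1+0.589·0.869) = 1.458/1.511841 = 0.96439c.
That velocity, transformed to the rest frame of Earth: (0.96439+0.869)/(1+0.96439·0.869) = 1.83339/1.83805491 = 0.99746c.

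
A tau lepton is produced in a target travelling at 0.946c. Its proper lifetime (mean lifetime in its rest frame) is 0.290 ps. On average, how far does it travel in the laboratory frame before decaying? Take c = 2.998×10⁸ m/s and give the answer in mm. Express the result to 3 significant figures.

0.254 mm

With β = 0.946, γ = 1/√(1 − 0.946²) = 1/√0.105084 = 3.0848.
Lab-frame lifetime: Δt = γτ = 3.0848 × 0.290 ps = 0.89459 ps.
Distance: d = vΔt = 0.946 × 2.998×10⁸ m/s × 8.9459×10^-13 s = 2.54×10^-4 m = 0.254 mm.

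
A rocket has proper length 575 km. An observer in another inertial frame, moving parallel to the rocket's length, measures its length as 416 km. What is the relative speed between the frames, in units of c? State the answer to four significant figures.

0.6903c

Length contraction gives γ = L₀/L = 575/416 = 1.3822.
β = √(1 − 1/γ²) = √0.47657 = 0.6903.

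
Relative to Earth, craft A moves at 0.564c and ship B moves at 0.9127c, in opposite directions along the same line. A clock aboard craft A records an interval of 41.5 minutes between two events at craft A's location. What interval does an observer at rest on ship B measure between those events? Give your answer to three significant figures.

The velocity of craft A relative to ship B is (0.564 + 0.9127)c / (1 + 0.564×0.9127) = 0.97487c; relative speed 0.97487c.
γ for this relative speed: γ = 1/√(1 − 0.950372) = 4.4889.
The clock on craft A records proper time, so ship B measures Δt = γΔτ = 4.4889 × 41.5 = 186 minutes.

186 minutes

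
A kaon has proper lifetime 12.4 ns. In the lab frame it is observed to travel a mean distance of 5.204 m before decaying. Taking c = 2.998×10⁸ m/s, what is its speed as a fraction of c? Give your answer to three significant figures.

0.814c

Let x = d/(cτ) = 5.204 m / (2.998×10⁸ m/s × 1.240×10^-8 s) = 1.3999. Since d = βγcτ, x = βγ = β/√(1−β²).
Solving: β² = x²/(1+x²) = 1.95972/2.95972 = 0.66213, so β = 0.814.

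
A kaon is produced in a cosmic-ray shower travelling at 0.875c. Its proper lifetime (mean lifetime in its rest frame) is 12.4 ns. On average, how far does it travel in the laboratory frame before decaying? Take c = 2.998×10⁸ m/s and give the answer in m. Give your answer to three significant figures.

With β = 0.875, γ = 1/√(1 − 0.875²) = 1/√0.234375 = 2.0656.
Lab-frame lifetime: Δt = γτ = 2.0656 × 12.4 ns = 25.613 ns.
Distance: d = vΔt = 0.875 × 2.998×10⁸ m/s × 2.5613×10^-8 s = 6.72 m.

6.72 m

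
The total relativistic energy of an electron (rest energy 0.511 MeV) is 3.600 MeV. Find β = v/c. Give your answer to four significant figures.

0.9899

Total energy E = γmc² gives γ = 3.600/0.511 = 7.045.
Hence β = √(1 − 1/γ²) = √(1 − 0.0201483) = √0.9798517 = 0.9899.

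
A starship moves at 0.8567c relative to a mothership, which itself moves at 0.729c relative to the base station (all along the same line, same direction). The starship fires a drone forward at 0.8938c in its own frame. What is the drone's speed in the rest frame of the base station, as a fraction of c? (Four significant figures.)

Compose velocities in two stages. Stage 1 (into S'): u₁ = (0.8938+0.8567)/(1+0.8938×0.8567) = 0.99138.
Stage 2 (into S): u = (0.99138+0.729)/(1+0.99138×0.729) = 0.99864, so the speed is 0.9986c.

0.9986c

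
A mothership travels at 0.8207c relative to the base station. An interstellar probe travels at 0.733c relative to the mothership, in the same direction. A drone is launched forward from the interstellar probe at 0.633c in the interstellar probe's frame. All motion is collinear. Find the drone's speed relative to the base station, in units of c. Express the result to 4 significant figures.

0.9932c

Apply u = (u'+v)/(1+u'v) twice. Drone in the mothership frame: (0.633+0.733)/(1+0.633·0.733) = 1.366/1.463989 = 0.93307c.
That velocity, transformed to the rest frame of the base station: (0.93307+0.8207)/(1+0.93307·0.8207) = 1.75377/1.765770549 = 0.9932c.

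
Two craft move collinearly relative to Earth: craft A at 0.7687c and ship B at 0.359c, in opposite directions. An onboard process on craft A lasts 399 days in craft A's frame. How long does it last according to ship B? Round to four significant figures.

852.8 days

Transform craft A's velocity into ship B's frame: (0.7687 + 0.359)/(1 + 0.7687·0.359) = 1.1277/1.2759633, so the relative speed is 0.8838c.
At |u| = 0.8838c, γ = (1 − 0.781102)^(−1/2) = 2.1374.
The clock on craft A records proper time, so ship B measures Δt = γΔτ = 2.1374 × 399 = 852.8 days.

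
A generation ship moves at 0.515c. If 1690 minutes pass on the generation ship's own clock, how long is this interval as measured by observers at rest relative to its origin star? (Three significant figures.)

With β = 0.515, γ = 1/√(1 − 0.515²) = 1/√0.734775 = 1.1666.
Time dilation: Δt = γ·Δτ = 1.1666 × 1690 = 1970 minutes.

1970 minutes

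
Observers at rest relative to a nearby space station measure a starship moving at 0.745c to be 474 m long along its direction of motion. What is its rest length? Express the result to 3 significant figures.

Lorentz factor: γ = (1 − 0.555025)^(−1/2) = 1.4991.
Proper length: L₀ = γ·L = 1.4991 × 474 = 711 m.

711 m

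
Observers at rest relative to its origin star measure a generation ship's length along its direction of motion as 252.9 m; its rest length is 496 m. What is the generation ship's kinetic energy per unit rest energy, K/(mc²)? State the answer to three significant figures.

0.961

From L = L₀/γ: γ = 496/252.9 = 1.96125.
Since K = (γ−1)mc², K/(mc²) = 1.96125 − 1 = 0.961.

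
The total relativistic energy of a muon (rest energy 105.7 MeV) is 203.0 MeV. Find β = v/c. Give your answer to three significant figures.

Total energy E = γmc² gives γ = 203.0/105.7 = 1.9205.
Hence β = √(1 − 1/γ²) = √(1 − 0.271126) = √0.728874 = 0.854.

0.854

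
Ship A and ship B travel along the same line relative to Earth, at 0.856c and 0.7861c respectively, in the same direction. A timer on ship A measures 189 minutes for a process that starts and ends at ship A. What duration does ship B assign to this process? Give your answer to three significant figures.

The velocity of ship A relative to ship B is (0.856 − 0.7861)c / (1 − 0.856×0.7861) = 0.2137c; relative speed 0.2137c.
γ for this relative speed: γ = 1/√(1 − 0.0456677) = 1.0236.
The clock on ship A records proper time, so ship B measures Δt = γΔτ = 1.0236 × 189 = 193 minutes.

193 minutes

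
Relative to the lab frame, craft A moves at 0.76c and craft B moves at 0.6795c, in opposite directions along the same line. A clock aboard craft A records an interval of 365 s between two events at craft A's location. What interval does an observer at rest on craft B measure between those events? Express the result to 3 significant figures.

1160 s

The velocity of craft A relative to craft B is (0.76 + 0.6795)c / (1 + 0.76×0.6795) = 0.94928c; relative speed 0.94928c.
At |u| = 0.94928c, γ = (1 − 0.901133)^(−1/2) = 3.1803.
The clock on craft A records proper time, so craft B measures Δt = γΔτ = 3.1803 × 365 = 1160 s.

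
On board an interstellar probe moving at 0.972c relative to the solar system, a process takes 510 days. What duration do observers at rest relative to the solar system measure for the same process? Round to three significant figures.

Lorentz factor: γ = (1 − 0.944784)^(−1/2) = 4.2557.
The onboard clock measures proper time, so the interval in the rest frame of the solar system is dilated: Δt = γ·Δτ = 4.2557 × 510 days = 2170 days.

2170 days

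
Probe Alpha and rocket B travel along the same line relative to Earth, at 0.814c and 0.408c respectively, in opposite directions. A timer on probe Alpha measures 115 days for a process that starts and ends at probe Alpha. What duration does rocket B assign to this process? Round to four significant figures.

The velocity of probe Alpha relative to rocket B is (0.814 + 0.408)c / (1 + 0.814×0.408) = 0.91734c; relative speed 0.91734c.
γ for this relative speed: γ = 1/√(1 − 0.841513) = 2.5119.
Probe Alpha's interval is proper; time dilation gives Δt_B = γΔτ = 2.5119 × 115 days = 288.9 days.

288.9 days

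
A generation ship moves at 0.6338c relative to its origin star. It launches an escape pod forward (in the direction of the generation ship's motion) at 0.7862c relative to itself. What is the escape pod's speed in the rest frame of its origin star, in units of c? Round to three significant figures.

Relativistic velocity addition: u = (u' + v)/(1 + u'v/c²), with u' = 0.7862c and v = 0.6338c.
Numerator: 0.7862 + 0.6338 = 1.42. Denominator: 1 + (0.7862)(0.6338) = 1.49829356.
u = 1.42/1.49829356 = 0.94774, so the speed is 0.948c.

0.948c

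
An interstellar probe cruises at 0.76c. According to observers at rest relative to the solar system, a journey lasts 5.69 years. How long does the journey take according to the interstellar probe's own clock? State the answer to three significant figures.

With β = 0.76, γ = 1/√(1 − 0.76²) = 1/√0.4224 = 1.5386.
The interstellar probe's clock runs slow as seen from the solar system, so Δτ = Δt/γ = 5.69/1.5386 = 3.70 years.

3.70 years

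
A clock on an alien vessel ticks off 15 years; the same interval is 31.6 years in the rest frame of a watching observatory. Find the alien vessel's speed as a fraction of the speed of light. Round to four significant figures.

γ = Δt/Δτ = 31.6/15 = 2.1067.
β = √(1 − 1/γ²) = √(1 − 0.225317) = √0.774683 = 0.8802.

0.8802c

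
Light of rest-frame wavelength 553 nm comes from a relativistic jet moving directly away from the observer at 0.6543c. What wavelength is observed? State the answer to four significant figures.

1210 nm

Relativistic Doppler for wavelength: λ_obs = λ_src · √((1+β)/(1−β)).
With β = 0.6543: factor = √(1.6543/0.3457) = 2.1875.
λ_obs = 553 × 2.1875 = 1210 nm.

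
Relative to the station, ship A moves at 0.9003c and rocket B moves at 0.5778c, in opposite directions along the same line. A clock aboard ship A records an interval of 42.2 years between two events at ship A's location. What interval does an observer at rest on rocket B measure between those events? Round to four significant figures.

Transform ship A's velocity into rocket B's frame: (0.9003 + 0.5778)/(1 + 0.9003·0.5778) = 1.4781/1.52019334, so the relative speed is 0.97231c.
At |u| = 0.97231c, γ = (1 − 0.945387)^(−1/2) = 4.2791.
Ship A's interval is proper; time dilation gives Δt_B = γΔτ = 4.2791 × 42.2 years = 180.6 years.

180.6 years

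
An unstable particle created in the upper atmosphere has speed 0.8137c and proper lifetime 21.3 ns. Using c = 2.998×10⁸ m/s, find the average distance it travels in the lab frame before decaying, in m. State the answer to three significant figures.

8.94 m

Lorentz factor: γ = (1 − 0.66210769)^(−1/2) = 1.7203.
Lab-frame lifetime: Δt = γτ = 1.7203 × 21.3 ns = 36.642 ns.
Distance: d = vΔt = 0.8137 × 2.998×10⁸ m/s × 3.6642×10^-8 s = 8.94 m.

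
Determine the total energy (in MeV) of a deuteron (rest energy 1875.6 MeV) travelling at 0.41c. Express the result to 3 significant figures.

β² = 0.1681, so γ = 1/√0.8319 = 1.0964.
Total energy: E = γmc² = 1.0964 × 1875.6 MeV = 2060 MeV.

2060 MeV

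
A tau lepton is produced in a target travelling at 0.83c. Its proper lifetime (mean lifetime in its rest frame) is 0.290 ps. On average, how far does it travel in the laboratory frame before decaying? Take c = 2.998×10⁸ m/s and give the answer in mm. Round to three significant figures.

γ = 1/√(1 − β²) = 1/√(1 − 0.6889) = 1/√0.3111 = 1/0.557763 = 1.7929.
Lab-frame lifetime: Δt = γτ = 1.7929 × 0.290 ps = 0.51994 ps.
Distance: d = vΔt = 0.83 × 2.998×10⁸ m/s × 5.1994×10^-13 s = 1.29×10^-4 m = 0.129 mm.

0.129 mm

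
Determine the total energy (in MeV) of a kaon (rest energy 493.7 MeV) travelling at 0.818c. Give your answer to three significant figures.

858 MeV

β² = 0.669124, so γ = 1/√0.330876 = 1.7385.
Total energy: E = γmc² = 1.7385 × 493.7 MeV = 858 MeV.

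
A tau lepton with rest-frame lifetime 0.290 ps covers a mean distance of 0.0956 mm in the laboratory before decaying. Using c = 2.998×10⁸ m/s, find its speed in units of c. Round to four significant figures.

d = βγcτ ⇒ βγ = d/(cτ) = 9.560×10^-5 m / (8.6942×10^-5 m) = 1.0996.
β = (βγ)/√(1+(βγ)²) = 1.0996/√2.20912 = 0.7398.

0.7398c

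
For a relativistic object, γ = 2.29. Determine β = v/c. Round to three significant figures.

β = √(1 − 1/γ²) = √(1 − 1/5.2441) = √0.80931 = 0.900.

0.900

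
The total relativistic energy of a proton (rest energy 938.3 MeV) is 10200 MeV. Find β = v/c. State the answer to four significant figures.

γ = E/(mc²) = 10200/938.3 = 10.871.
β = √(1 − 1/γ²) = √(1 − 0.00846177) = √0.99153823 = 0.9958.

0.9958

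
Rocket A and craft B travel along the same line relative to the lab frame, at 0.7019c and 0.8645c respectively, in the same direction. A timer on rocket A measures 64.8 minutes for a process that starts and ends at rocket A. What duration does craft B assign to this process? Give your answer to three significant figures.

Speed of rocket A in craft B's frame: u = (v_A − v_B)/(1 − v_A v_B/c²) = (0.7019 − 0.8645)/(1 − 0.7019×0.8645) = −0.1626/0.39320745 = −0.41352; |u| = 0.41352c.
At |u| = 0.41352c, γ = (1 − 0.170999)^(−1/2) = 1.0983.
The clock on rocket A records proper time, so craft B measures Δt = γΔτ = 1.0983 × 64.8 = 71.2 minutes.

71.2 minutes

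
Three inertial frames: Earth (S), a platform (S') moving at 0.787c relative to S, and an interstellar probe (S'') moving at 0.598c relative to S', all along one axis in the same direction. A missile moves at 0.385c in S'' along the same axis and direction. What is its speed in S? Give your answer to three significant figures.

0.974c

Compose velocities in two stages. Stage 1 (into S'): u₁ = (0.385+0.598)/(1+0.385×0.598) = 0.79904.
Stage 2 (into S): u = (0.79904+0.787)/(1+0.79904×0.787) = 0.97372, so the speed is 0.974c.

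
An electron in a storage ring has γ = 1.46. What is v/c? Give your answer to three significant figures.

β = √(1 − 1/γ²) = √(1 − 1/2.1316) = √0.530869 = 0.729.

0.729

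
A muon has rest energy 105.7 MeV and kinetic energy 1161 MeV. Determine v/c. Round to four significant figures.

0.9965

γ = 1 + K/(mc²) = 1 + 1161/105.7 = 11.984.
β = √(1 − 1/γ²) = √(1 − 0.006963) = √0.993037 = 0.9965.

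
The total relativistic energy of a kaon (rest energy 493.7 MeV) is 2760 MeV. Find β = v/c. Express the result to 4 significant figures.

0.9839

Total energy E = γmc² gives γ = 2760/493.7 = 5.5904.
Hence β = √(1 − 1/γ²) = √(1 − 0.0319974) = √0.9680026 = 0.9839.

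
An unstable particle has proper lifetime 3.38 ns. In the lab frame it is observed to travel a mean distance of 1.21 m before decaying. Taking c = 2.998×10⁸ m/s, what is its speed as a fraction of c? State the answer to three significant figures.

0.767c

d = βγcτ ⇒ βγ = d/(cτ) = 1.210 m / (1.013324 m) = 1.1941.
β = (βγ)/√(1+(βγ)²) = 1.1941/√2.42587 = 0.767.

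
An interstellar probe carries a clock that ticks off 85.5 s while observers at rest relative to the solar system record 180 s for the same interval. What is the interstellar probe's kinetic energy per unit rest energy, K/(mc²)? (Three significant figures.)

γ = Δt/Δτ = 180/85.5 = 2.10526.
K/(mc²) = γ − 1 = 2.10526 − 1 = 1.11.

1.11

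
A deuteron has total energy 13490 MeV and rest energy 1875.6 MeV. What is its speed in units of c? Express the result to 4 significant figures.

0.9903c

γ = E/(mc²) = 13490/1875.6 = 7.1924.
β = √(1 − 1/γ²) = √(1 − 0.0193309) = √0.9806691 = 0.9903.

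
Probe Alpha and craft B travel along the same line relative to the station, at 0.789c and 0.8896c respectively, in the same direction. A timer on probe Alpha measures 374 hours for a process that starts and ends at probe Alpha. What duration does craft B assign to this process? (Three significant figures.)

The velocity of probe Alpha relative to craft B is (0.789 − 0.8896)c / (1 − 0.789×0.8896) = −0.33746c; relative speed 0.33746c.
At |u| = 0.33746c, γ = (1 − 0.113879)^(−1/2) = 1.0623.
Probe Alpha's interval is proper; time dilation gives Δt_B = γΔτ = 1.0623 × 374 hours = 397 hours.

397 hours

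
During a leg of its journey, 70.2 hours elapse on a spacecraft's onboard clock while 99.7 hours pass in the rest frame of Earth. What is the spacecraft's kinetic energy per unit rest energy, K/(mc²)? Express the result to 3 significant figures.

0.420

γ = Δt/Δτ = 99.7/70.2 = 1.42023.
K/(mc²) = γ − 1 = 1.42023 − 1 = 0.420.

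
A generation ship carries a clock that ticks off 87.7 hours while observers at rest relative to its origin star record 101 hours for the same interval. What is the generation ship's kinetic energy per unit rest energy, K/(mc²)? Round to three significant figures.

From Δt = γΔτ: γ = 101/87.7 = 1.15165.
Since K = (γ−1)mc², K/(mc²) = 1.15165 − 1 = 0.152.

0.152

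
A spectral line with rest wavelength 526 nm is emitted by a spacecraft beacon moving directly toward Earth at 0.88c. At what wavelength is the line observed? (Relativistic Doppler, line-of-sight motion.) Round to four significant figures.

Relativistic Doppler for wavelength: λ_obs = λ_src · √((1−β)/(1+β)).
With β = 0.88: factor = √(0.12/1.88) = 0.25265.
λ_obs = 526 × 0.25265 = 132.9 nm.

132.9 nm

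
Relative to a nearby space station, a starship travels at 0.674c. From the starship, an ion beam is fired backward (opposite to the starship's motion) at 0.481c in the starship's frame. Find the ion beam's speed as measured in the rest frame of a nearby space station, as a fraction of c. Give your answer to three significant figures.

0.286c

Relativistic velocity addition: u = (u' + v)/(1 + u'v/c²), with u' = −0.481c and v = 0.674c.
Numerator: −0.481 + 0.674 = 0.193. Denominator: 1 + (−0.481)(0.674) = 0.675806.
u = 0.193/0.675806 = 0.28558, so the speed is 0.286c.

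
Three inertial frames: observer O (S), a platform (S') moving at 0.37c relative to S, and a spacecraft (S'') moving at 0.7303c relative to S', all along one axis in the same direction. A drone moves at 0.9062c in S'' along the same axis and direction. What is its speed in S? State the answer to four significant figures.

0.9930c

First combine the drone and spacecraft (S''→S'): u₁ = (0.9062 + 0.7303)/(1 + 0.9062×0.7303) = 1.6365/1.66179786 = 0.98478.
Then combine with the platform (S'→S): u = (0.98478 + 0.37)/(1 + 0.98478×0.37) = 1.35478/1.3643686 = 0.99297.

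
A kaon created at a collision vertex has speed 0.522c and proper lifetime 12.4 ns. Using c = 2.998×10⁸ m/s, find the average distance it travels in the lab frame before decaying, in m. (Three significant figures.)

Lorentz factor: γ = (1 − 0.272484)^(−1/2) = 1.1724.
Lab-frame lifetime: Δt = γτ = 1.1724 × 12.4 ns = 14.538 ns.
Distance: d = vΔt = 0.522 × 2.998×10⁸ m/s × 1.4538×10^-8 s = 2.28 m.

2.28 m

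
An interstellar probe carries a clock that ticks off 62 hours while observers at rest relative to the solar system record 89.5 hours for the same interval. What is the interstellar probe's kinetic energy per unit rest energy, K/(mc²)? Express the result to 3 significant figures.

0.444

From Δt = γΔτ: γ = 89.5/62 = 1.44355.
Since K = (γ−1)mc², K/(mc²) = 1.44355 − 1 = 0.444.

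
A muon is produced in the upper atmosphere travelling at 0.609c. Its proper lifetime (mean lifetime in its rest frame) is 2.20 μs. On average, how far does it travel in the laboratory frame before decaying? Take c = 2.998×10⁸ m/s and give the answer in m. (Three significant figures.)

506 m

Lorentz factor: γ = (1 − 0.370881)^(−1/2) = 1.2608.
Lab-frame lifetime: Δt = γτ = 1.2608 × 2.20 μs = 2.7738 μs.
Distance: d = vΔt = 0.609 × 2.998×10⁸ m/s × 2.7738×10^-6 s = 506 m.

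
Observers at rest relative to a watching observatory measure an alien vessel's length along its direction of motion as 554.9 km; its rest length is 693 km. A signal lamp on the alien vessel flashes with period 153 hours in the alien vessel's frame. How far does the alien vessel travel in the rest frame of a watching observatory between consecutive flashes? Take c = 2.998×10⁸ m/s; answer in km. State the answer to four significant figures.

γ = L₀/L = 693/554.9 = 1.24887.
β = √(1 − 1/γ²) = 0.59903. Lab-frame period = γτ = 1.24887×153 hours = 191.08 hours. Distance = βc × γτ = 0.59903 × 2.998×10⁸ m/s × 687888 s = 1.2354×10^14 m = 1.235×10^11 km.

1.235×10^11 km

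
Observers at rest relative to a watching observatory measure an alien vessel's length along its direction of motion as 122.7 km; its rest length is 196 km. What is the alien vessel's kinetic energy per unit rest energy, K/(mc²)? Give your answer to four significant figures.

0.5974

γ = L₀/L = 196/122.7 = 1.59739.
Since K = (γ−1)mc², K/(mc²) = 1.59739 − 1 = 0.5974.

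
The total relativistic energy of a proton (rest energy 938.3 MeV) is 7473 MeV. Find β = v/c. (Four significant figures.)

0.9921

Total energy E = γmc² gives γ = 7473/938.3 = 7.9644.
Hence β = √(1 − 1/γ²) = √(1 − 0.015765) = √0.984235 = 0.9921.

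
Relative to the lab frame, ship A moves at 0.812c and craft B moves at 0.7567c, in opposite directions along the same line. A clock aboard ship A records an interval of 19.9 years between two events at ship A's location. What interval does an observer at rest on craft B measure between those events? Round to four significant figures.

84.20 years

Transform ship A's velocity into craft B's frame: (0.812 + 0.7567)/(1 + 0.812·0.7567) = 1.5687/1.6144404, so the relative speed is 0.97167c.
At |u| = 0.97167c, γ = (1 − 0.944143)^(−1/2) = 4.2312.
The clock on ship A records proper time, so craft B measures Δt = γΔτ = 4.2312 × 19.9 = 84.20 years.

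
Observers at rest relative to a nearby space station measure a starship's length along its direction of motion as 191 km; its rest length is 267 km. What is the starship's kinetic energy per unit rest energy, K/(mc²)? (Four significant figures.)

0.3979

γ = L₀/L = 267/191 = 1.39791.
K/(mc²) = γ − 1 = 1.39791 − 1 = 0.3979.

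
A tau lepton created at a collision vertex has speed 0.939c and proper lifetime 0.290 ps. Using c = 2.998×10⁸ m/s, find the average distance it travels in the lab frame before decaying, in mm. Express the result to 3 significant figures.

γ = 1/√(1 − β²) = 1/√(1 − 0.881721) = 1/√0.118279 = 1/0.343917 = 2.9077.
Lab-frame lifetime: Δt = γτ = 2.9077 × 0.290 ps = 0.84323 ps.
Distance: d = vΔt = 0.939 × 2.998×10⁸ m/s × 8.4323×10^-13 s = 2.37×10^-4 m = 0.237 mm.

0.237 mm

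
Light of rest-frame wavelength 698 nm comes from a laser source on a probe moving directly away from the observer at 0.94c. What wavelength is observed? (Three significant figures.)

3970 nm

Relativistic Doppler for wavelength: λ_obs = λ_src · √((1+β)/(1−β)).
With β = 0.94: factor = √(1.94/0.06) = 5.6862.
λ_obs = 698 × 5.6862 = 3970 nm.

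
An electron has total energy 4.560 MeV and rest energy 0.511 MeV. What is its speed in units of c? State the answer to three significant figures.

γ = E/(mc²) = 4.560/0.511 = 8.9237.
β = √(1 − 1/γ²) = √(1 − 0.0125577) = √0.9874423 = 0.994.

0.994c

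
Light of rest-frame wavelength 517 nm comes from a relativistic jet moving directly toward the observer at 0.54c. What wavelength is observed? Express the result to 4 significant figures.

Relativistic Doppler for wavelength: λ_obs = λ_src · √((1−β)/(1+β)).
With β = 0.54: factor = √(0.46/1.54) = 0.54654.
λ_obs = 517 × 0.54654 = 282.6 nm.

282.6 nm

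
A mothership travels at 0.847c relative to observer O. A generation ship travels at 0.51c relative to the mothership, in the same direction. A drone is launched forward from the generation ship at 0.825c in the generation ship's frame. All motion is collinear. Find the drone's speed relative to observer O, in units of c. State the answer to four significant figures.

Compose velocities in two stages. Stage 1 (into S'): u₁ = (0.825+0.51)/(1+0.825×0.51) = 0.93964.
Stage 2 (into S): u = (0.93964+0.847)/(1+0.93964×0.847) = 0.99486, so the speed is 0.9949c.

0.9949c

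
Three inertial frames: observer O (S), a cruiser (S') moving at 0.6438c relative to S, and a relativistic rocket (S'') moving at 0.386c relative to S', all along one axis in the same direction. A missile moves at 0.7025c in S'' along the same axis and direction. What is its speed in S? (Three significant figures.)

First combine the missile and relativistic rocket (S''→S'): u₁ = (0.7025 + 0.386)/(1 + 0.7025×0.386) = 1.0885/1.271165 = 0.8563.
Then combine with the cruiser (S'→S): u = (0.8563 + 0.6438)/(1 + 0.8563×0.6438) = 1.5001/1.55128594 = 0.967.

0.967c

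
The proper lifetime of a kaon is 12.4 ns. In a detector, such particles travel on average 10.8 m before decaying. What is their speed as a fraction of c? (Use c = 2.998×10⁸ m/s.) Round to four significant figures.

0.9456c

d = βγcτ ⇒ βγ = d/(cτ) = 10.80 m / (3.71752 m) = 2.9052.
β = (βγ)/√(1+(βγ)²) = 2.9052/√9.44019 = 0.9456.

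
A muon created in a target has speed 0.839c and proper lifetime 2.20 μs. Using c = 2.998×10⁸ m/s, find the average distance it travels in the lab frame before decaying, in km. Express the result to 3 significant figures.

With β = 0.839, γ = 1/√(1 − 0.839²) = 1/√0.296079 = 1.8378.
Lab-frame lifetime: Δt = γτ = 1.8378 × 2.20 μs = 4.0432 μs.
Distance: d = vΔt = 0.839 × 2.998×10⁸ m/s × 4.0432×10^-6 s = 1020 m = 1.02 km.

1.02 km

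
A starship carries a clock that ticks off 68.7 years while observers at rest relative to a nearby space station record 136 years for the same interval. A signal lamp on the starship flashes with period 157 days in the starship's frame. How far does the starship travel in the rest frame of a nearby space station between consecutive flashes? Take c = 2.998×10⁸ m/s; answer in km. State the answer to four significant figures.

6.948×10^12 km

γ = Δt/Δτ = 136/68.7 = 1.97962.
β = √(1 − 1/γ²) = 0.86303. Lab-frame period = γτ = 1.97962×157 days = 310.8 days. Distance = βc × γτ = 0.86303 × 2.998×10⁸ m/s × 26853120 s = 6.9479×10^15 m = 6.948×10^12 km.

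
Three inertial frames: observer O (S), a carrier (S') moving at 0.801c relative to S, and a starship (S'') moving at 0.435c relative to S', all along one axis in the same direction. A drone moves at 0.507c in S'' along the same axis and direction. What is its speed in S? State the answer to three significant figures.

0.972c

Apply u = (u'+v)/(1+u'v) twice. Drone in the carrier frame: (0.507+0.435)/(1+0.507·0.435) = 0.942/1.220545 = 0.77179c.
That velocity, transformed to the rest frame of observer O: (0.77179+0.801)/(1+0.77179·0.801) = 1.57279/1.61820379 = 0.97194c.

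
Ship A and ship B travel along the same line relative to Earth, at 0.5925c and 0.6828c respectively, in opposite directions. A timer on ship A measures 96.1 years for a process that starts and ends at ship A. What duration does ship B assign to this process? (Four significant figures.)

Transform ship A's velocity into ship B's frame: (0.5925 + 0.6828)/(1 + 0.5925·0.6828) = 1.2753/1.404559, so the relative speed is 0.90797c.
γ for this relative speed: γ = 1/√(1 − 0.82441) = 2.3864.
Ship A's interval is proper; time dilation gives Δt_B = γΔτ = 2.3864 × 96.1 years = 229.3 years.

229.3 years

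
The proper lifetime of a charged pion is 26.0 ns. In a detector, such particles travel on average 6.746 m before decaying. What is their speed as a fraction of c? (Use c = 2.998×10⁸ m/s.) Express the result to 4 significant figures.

0.6544c

d = βγcτ ⇒ βγ = d/(cτ) = 6.746 m / (7.7948 m) = 0.86545.
β = (βγ)/√(1+(βγ)²) = 0.86545/√1.749004 = 0.6544.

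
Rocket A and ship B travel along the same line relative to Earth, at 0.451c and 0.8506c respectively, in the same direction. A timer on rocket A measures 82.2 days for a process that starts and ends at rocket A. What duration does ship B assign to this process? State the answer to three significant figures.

The velocity of rocket A relative to ship B is (0.451 − 0.8506)c / (1 − 0.451×0.8506) = −0.6483c; relative speed 0.6483c.
γ for this relative speed: γ = 1/√(1 − 0.420293) = 1.3134.
Rocket A's interval is proper; time dilation gives Δt_B = γΔτ = 1.3134 × 82.2 days = 108 days.

108 days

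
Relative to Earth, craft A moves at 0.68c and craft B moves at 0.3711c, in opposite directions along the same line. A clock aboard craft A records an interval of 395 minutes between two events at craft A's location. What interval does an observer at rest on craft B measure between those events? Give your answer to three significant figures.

Transform craft A's velocity into craft B's frame: (0.68 + 0.3711)/(1 + 0.68·0.3711) = 1.0511/1.252348, so the relative speed is 0.8393c.
γ for this relative speed: γ = 1/√(1 − 0.704424) = 1.8394.
Craft A's interval is proper; time dilation gives Δt_B = γΔτ = 1.8394 × 395 minutes = 727 minutes.

727 minutes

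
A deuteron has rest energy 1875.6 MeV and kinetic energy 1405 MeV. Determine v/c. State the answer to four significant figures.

0.8204

γ = 1 + K/(mc²) = 1 + 1405/1875.6 = 1.7491.
β = √(1 − 1/γ²) = √(1 − 0.326867) = √0.673133 = 0.8204.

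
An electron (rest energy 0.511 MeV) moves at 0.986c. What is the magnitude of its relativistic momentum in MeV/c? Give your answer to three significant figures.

3.02 MeV/c

γ = 1/√(1 − β²) = 1/√(1 − 0.972196) = 1/√0.027804 = 1/0.166745 = 5.9972.
Momentum: p = γβ·mc = 5.9972 × 0.986 × 0.511 MeV/c = 3.02 MeV/c.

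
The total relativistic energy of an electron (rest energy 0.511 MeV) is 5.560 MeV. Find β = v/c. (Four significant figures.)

0.9958

γ = E/(mc²) = 5.560/0.511 = 10.881.
β = √(1 − 1/γ²) = √(1 − 0.00844622) = √0.99155378 = 0.9958.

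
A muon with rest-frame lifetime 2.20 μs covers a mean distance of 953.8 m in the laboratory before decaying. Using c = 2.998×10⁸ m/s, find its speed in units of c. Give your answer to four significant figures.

0.8225c

d = βγcτ ⇒ βγ = d/(cτ) = 953.8 m / (659.56 m) = 1.4461.
β = (βγ)/√(1+(βγ)²) = 1.4461/√3.09121 = 0.8225.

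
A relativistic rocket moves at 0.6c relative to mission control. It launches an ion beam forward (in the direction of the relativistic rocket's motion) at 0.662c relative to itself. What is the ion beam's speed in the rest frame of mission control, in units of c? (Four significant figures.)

In units of c, u = (u' + v)/(1 + u'v) with u' = 0.662 and v = 0.6.
Numerator: 0.662 + 0.6 = 1.262. Denominator: 1 + (0.662)(0.6) = 1.3972.
u = 1.262/1.3972 = 0.90324, so the speed is 0.9032c.

0.9032c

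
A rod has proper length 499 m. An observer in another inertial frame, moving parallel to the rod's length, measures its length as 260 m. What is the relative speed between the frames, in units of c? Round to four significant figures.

0.8535c

Length contraction gives γ = L₀/L = 499/260 = 1.9192.
β = √(1 − 1/γ²) = √0.728506 = 0.8535.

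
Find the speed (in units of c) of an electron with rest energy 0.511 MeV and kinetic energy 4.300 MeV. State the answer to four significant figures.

0.9943c

γ = 1 + K/(mc²) = 1 + 4.300/0.511 = 9.4149.
β = √(1 − 1/γ²) = √(1 − 0.0112815) = √0.9887185 = 0.9943.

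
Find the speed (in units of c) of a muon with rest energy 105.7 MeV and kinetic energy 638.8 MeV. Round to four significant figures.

0.9899c

K = (γ−1)mc², so γ = 1 + 638.8/105.7 = 7.0435.
Then v/c = √(1 − γ⁻²) = √(1 − 0.0201569) = √0.9798431 = 0.9899.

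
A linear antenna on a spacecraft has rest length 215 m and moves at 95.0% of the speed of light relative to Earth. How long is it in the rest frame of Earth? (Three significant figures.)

Lorentz factor: γ = (1 − 0.9025)^(−1/2) = 3.2026.
Along the direction of motion the measured length is L₀/γ = 215/3.2026 = 67.1 m.

67.1 m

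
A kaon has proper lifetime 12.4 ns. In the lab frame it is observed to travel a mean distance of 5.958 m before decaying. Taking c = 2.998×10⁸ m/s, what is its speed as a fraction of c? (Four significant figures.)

Let x = d/(cτ) = 5.958 m / (2.998×10⁸ m/s × 1.240×10^-8 s) = 1.6027. Since d = βγcτ, x = βγ = β/√(1−β²).
Solving: β² = x²/(1+x²) = 2.56865/3.56865 = 0.719782, so β = 0.8484.

0.8484c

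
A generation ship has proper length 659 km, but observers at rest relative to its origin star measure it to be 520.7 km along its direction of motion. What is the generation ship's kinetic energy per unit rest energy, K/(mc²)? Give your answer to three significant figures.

Length contraction gives γ = L₀/L = 659/520.7 = 1.2656.
Since K = (γ−1)mc², K/(mc²) = 1.2656 − 1 = 0.266.

0.266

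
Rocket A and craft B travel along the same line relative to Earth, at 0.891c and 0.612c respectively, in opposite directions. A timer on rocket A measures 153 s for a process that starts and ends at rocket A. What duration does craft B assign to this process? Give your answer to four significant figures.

The velocity of rocket A relative to craft B is (0.891 + 0.612)c / (1 + 0.891×0.612) = 0.97263c; relative speed 0.97263c.
At |u| = 0.97263c, γ = (1 − 0.946009)^(−1/2) = 4.3037.
Rocket A's interval is proper; time dilation gives Δt_B = γΔτ = 4.3037 × 153 s = 658.5 s.

658.5 s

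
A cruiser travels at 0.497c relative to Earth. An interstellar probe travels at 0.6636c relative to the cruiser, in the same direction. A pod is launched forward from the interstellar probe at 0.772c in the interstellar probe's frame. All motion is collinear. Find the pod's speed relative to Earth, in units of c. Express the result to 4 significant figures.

0.9827c

First combine the pod and interstellar probe (S''→S'): u₁ = (0.772 + 0.6636)/(1 + 0.772×0.6636) = 1.4356/1.5122992 = 0.94928.
Then combine with the cruiser (S'→S): u = (0.94928 + 0.497)/(1 + 0.94928×0.497) = 1.44628/1.47179216 = 0.98267.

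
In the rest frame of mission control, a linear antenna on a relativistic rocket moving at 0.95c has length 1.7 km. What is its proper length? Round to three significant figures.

5.44 km

Lorentz factor: γ = (1 − 0.9025)^(−1/2) = 3.2026.
Proper length: L₀ = γ·L = 3.2026 × 1.7 = 5.44 km.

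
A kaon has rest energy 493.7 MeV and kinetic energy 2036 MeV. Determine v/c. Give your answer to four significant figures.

K = (γ−1)mc², so γ = 1 + 2036/493.7 = 5.124.
Then v/c = √(1 − γ⁻²) = √(1 − 0.0380874) = √0.9619126 = 0.9808.

0.9808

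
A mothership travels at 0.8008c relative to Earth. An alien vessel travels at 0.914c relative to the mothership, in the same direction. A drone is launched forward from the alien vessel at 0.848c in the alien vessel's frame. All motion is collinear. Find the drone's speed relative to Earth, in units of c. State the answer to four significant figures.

Compose velocities in two stages. Stage 1 (into S'): u₁ = (0.848+0.914)/(1+0.848×0.914) = 0.99264.
Stage 2 (into S): u = (0.99264+0.8008)/(1+0.99264×0.8008) = 0.99918, so the speed is 0.9992c.

0.9992c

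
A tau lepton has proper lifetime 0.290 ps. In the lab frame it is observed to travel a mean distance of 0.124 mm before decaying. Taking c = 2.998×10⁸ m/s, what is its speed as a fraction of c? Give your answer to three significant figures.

0.819c

d = βγcτ ⇒ βγ = d/(cτ) = 1.240×10^-4 m / (8.6942×10^-5 m) = 1.4262.
β = (βγ)/√(1+(βγ)²) = 1.4262/√3.03405 = 0.819.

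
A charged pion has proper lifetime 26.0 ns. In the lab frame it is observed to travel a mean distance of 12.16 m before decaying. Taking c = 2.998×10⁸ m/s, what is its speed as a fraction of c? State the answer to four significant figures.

d = βγcτ ⇒ βγ = d/(cτ) = 12.16 m / (7.7948 m) = 1.56.
β = (βγ)/√(1+(βγ)²) = 1.56/√3.4336 = 0.8419.

0.8419c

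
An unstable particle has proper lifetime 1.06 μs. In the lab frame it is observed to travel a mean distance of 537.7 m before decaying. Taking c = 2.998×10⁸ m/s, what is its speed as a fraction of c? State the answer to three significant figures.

0.861c

d = βγcτ ⇒ βγ = d/(cτ) = 537.7 m / (317.788 m) = 1.692.
β = (βγ)/√(1+(βγ)²) = 1.692/√3.86286 = 0.861.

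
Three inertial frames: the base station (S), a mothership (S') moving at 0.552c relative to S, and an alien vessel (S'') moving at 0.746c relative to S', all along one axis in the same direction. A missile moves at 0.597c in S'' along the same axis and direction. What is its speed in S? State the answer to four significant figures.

0.9790c

Compose velocities in two stages. Stage 1 (into S'): u₁ = (0.597+0.746)/(1+0.597×0.746) = 0.92918.
Stage 2 (into S): u = (0.92918+0.552)/(1+0.92918×0.552) = 0.97903, so the speed is 0.9790c.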